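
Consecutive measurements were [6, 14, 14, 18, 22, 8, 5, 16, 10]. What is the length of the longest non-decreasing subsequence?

Track the smallest tail for each achievable length (allowing ties):
6 → extends → [6]
14 → extends → [6, 14]
14 → extends → [6, 14, 14]
18 → extends → [6, 14, 14, 18]
22 → extends → [6, 14, 14, 18, 22]
8 → replaces 14 → [6, 8, 14, 18, 22]
5 → replaces 6 → [5, 8, 14, 18, 22]
16 → replaces 18 → [5, 8, 14, 16, 22]
10 → replaces 14 → [5, 8, 10, 16, 22]
Five tails, so the longest non-decreasing subsequence has length 5 (e.g. 6, 14, 14, 18, 22).

5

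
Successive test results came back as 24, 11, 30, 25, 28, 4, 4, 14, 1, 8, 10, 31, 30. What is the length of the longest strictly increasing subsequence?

4

Track the smallest tail for each achievable length (strict):
24 → extends → [24]
11 → replaces 24 → [11]
30 → extends → [11, 30]
25 → replaces 30 → [11, 25]
28 → extends → [11, 25, 28]
4 → replaces 11 → [4, 25, 28]
4 → already a tail → [4, 25, 28]
14 → replaces 25 → [4, 14, 28]
1 → replaces 4 → [1, 14, 28]
8 → replaces 14 → [1, 8, 28]
10 → replaces 28 → [1, 8, 10]
31 → extends → [1, 8, 10, 31]
30 → replaces 31 → [1, 8, 10, 30]
Four tails, so the longest strictly increasing subsequence has length 4 (e.g. 24, 25, 28, 31).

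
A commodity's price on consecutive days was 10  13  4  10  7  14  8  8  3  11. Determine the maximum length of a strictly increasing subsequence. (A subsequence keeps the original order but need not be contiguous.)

4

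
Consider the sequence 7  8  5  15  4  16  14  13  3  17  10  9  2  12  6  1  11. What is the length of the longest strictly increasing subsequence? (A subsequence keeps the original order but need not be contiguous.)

5

Track the smallest tail for each achievable length (strict):
7 → extends → [7]
8 → extends → [7, 8]
5 → replaces 7 → [5, 8]
15 → extends → [5, 8, 15]
4 → replaces 5 → [4, 8, 15]
16 → extends → [4, 8, 15, 16]
14 → replaces 15 → [4, 8, 14, 16]
13 → replaces 14 → [4, 8, 13, 16]
3 → replaces 4 → [3, 8, 13, 16]
17 → extends → [3, 8, 13, 16, 17]
10 → replaces 13 → [3, 8, 10, 16, 17]
9 → replaces 10 → [3, 8, 9, 16, 17]
2 → replaces 3 → [2, 8, 9, 16, 17]
12 → replaces 16 → [2, 8, 9, 12, 17]
6 → replaces 8 → [2, 6, 9, 12, 17]
1 → replaces 2 → [1, 6, 9, 12, 17]
11 → replaces 12 → [1, 6, 9, 11, 17]
Five tails, so the longest strictly increasing subsequence has length 5 (e.g. 7, 8, 15, 16, 17).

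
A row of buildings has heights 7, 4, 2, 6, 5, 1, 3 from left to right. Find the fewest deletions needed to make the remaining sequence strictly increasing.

5

Fewest deletions = n − (longest strictly increasing subsequence).
i:     1 2 3 4 5 6 7
a[i]:  7 4 2 6 5 1 3
dp:    1 1 1 2 2 1 2
max dp = 2, so deletions = 7 − 2 = 5.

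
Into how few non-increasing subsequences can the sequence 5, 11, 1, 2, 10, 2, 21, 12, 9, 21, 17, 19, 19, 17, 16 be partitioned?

6

The minimum number of non-increasing subsequences covering a sequence equals the length of its longest strictly increasing subsequence.
LIS length is 6 (e.g. 1, 2, 10, 12, 17, 19), so 6 piles are needed.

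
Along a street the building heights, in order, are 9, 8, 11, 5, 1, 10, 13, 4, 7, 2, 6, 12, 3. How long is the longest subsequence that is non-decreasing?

4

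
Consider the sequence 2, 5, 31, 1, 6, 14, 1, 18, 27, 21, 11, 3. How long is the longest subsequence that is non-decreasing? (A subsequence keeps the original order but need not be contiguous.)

Track the smallest tail for each achievable length (allowing ties):
2 → extends → [2]
5 → extends → [2, 5]
31 → extends → [2, 5, 31]
1 → replaces 2 → [1, 5, 31]
6 → replaces 31 → [1, 5, 6]
14 → extends → [1, 5, 6, 14]
1 → replaces 5 → [1, 1, 6, 14]
18 → extends → [1, 1, 6, 14, 18]
27 → extends → [1, 1, 6, 14, 18, 27]
21 → replaces 27 → [1, 1, 6, 14, 18, 21]
11 → replaces 14 → [1, 1, 6, 11, 18, 21]
3 → replaces 6 → [1, 1, 3, 11, 18, 21]
Six tails, so the longest non-decreasing subsequence has length 6 (e.g. 2, 5, 6, 14, 18, 27).

6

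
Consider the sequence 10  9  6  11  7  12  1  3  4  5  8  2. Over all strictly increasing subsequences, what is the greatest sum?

33

Let S[i] be the best sum of a strictly increasing subsequence ending at i:
i:      1  2  3  4  5  6  7  8  9 10 11 12
a[i]:  10  9  6 11  7 12  1  3  4  5  8  2
S:     10  9  6 21 13 33  1  4  8 13 21  3
Maximum is 33 (e.g. 10 + 11 + 12).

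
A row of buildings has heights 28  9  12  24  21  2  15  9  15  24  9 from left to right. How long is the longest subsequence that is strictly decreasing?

Negate each value so 'decreasing' becomes 'increasing', then run patience tails on the negated sequence:
-28 → extends → [-28]
-9 → extends → [-28, -9]
-12 → replaces -9 → [-28, -12]
-24 → replaces -12 → [-28, -24]
-21 → extends → [-28, -24, -21]
-2 → extends → [-28, -24, -21, -2]
-15 → replaces -2 → [-28, -24, -21, -15]
-9 → extends → [-28, -24, -21, -15, -9]
-15 → already a tail → [-28, -24, -21, -15, -9]
-24 → already a tail → [-28, -24, -21, -15, -9]
-9 → already a tail → [-28, -24, -21, -15, -9]
Five tails, so the longest strictly decreasing subsequence of the original has length 5.

5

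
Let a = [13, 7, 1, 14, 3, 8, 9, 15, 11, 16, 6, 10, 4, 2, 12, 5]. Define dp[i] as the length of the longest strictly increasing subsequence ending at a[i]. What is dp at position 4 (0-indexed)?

2

dp[i] = 1 + max{dp[j] : j<i, a[j]<a[i]} (or 1 if no such j):
i:      0  1  2  3  4  5  6  7  8  9 10 11 12 13 14 15
a[i]:  13  7  1 14  3  8  9 15 11 16  6 10  4  2 12  5
dp:     1  1  1  2  2  3  4  5  5  6  3  5  3  2  6  4
At index 4 the value is 2.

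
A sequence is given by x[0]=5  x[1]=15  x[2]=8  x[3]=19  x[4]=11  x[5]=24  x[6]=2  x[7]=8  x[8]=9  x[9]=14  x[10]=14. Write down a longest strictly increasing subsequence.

Patience tails give the LIS length; then backtrack through the dp parents:
5 → extends → [5]
15 → extends → [5, 15]
8 → replaces 15 → [5, 8]
19 → extends → [5, 8, 19]
11 → replaces 19 → [5, 8, 11]
24 → extends → [5, 8, 11, 24]
2 → replaces 5 → [2, 8, 11, 24]
8 → already a tail → [2, 8, 11, 24]
9 → replaces 11 → [2, 8, 9, 24]
14 → replaces 24 → [2, 8, 9, 14]
14 → already a tail → [2, 8, 9, 14]
Length 4; one witness is 5, 15, 19, 24.

5, 15, 19, 24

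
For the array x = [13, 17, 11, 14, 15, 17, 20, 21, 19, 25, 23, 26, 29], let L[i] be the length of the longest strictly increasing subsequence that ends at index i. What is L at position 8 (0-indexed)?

5

dp[i] = 1 + max{dp[j] : j<i, x[j]<x[i]} (or 1 if no such j):
i:      0  1  2  3  4  5  6  7  8  9 10 11 12
x[i]:  13 17 11 14 15 17 20 21 19 25 23 26 29
dp:     1  2  1  2  3  4  5  6  5  7  7  8  9
At index 8 the value is 5.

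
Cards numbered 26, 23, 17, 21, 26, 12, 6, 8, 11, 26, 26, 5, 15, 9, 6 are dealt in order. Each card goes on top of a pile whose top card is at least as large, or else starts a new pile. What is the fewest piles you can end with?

4

The minimum number of non-increasing subsequences covering a sequence equals the length of its longest strictly increasing subsequence.
LIS length is 4 (e.g. 6, 8, 11, 26), so 4 piles are needed.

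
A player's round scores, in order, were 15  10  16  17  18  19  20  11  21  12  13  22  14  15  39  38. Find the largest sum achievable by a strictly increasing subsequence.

187

Let S[i] be the best sum of a strictly increasing subsequence ending at i:
i:       1   2   3   4   5   6   7   8   9  10  11  12  13  14  15  16
a[i]:   15  10  16  17  18  19  20  11  21  12  13  22  14  15  39  38
S:      15  10  31  48  66  85 105  21 126  33  46 148  60  75 187 186
Maximum is 187 (e.g. 15 + 16 + 17 + 18 + 19 + 20 + 21 + 22 + 39).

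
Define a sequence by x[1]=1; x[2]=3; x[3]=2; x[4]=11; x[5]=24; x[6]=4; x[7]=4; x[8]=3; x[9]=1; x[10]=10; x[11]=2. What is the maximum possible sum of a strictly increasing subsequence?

Let S[i] be the best sum of a strictly increasing subsequence ending at i:
i:      1  2  3  4  5  6  7  8  9 10 11
x[i]:   1  3  2 11 24  4  4  3  1 10  2
S:      1  4  3 15 39  8  8  6  1 18  3
Maximum is 39 (e.g. 1 + 3 + 11 + 24).

39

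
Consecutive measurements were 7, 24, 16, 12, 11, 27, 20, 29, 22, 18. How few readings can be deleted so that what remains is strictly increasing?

6

Fewest deletions = n − (longest strictly increasing subsequence).
i:      1  2  3  4  5  6  7  8  9 10
a[i]:   7 24 16 12 11 27 20 29 22 18
dp:     1  2  2  2  2  3  3  4  4  3
max dp = 4, so deletions = 10 − 4 = 6.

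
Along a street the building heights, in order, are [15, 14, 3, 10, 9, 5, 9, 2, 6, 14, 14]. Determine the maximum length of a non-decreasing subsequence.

5

Let dp[i] be the length of the longest such subsequence ending at index i:
i:      1  2  3  4  5  6  7  8  9 10 11
a[i]:  15 14  3 10  9  5  9  2  6 14 14
dp:     1  1  1  2  2  2  3  1  3  4  5
Maximum dp value is 5.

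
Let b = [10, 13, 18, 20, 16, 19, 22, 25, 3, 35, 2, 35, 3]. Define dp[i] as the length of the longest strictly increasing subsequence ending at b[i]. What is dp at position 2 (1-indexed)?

dp[i] = 1 + max{dp[j] : j<i, b[j]<b[i]} (or 1 if no such j):
i:      1  2  3  4  5  6  7  8  9 10 11 12 13
b[i]:  10 13 18 20 16 19 22 25  3 35  2 35  3
dp:     1  2  3  4  3  4  5  6  1  7  1  7  2
At index 2 the value is 2.

2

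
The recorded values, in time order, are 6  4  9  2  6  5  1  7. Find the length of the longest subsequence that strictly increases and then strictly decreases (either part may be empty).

5

inc[i] = longest strictly increasing subsequence ending at i; dec[i] = longest strictly decreasing subsequence starting at i:
i:     1 2 3 4 5 6 7 8
a[i]:  6 4 9 2 6 5 1 7
inc:   1 1 2 1 2 2 1 3
dec:   4 3 4 2 3 2 1 1
Best peak at i=3 (value 9): inc=2, dec=4, length 2+4−1 = 5.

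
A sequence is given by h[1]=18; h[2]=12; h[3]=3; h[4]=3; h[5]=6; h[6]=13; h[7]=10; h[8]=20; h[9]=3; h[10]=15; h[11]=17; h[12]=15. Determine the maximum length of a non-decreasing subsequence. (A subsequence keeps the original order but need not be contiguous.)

6

Track the smallest tail for each achievable length (allowing ties):
18 → extends → [18]
12 → replaces 18 → [12]
3 → replaces 12 → [3]
3 → extends → [3, 3]
6 → extends → [3, 3, 6]
13 → extends → [3, 3, 6, 13]
10 → replaces 13 → [3, 3, 6, 10]
20 → extends → [3, 3, 6, 10, 20]
3 → replaces 6 → [3, 3, 3, 10, 20]
15 → replaces 20 → [3, 3, 3, 10, 15]
17 → extends → [3, 3, 3, 10, 15, 17]
15 → replaces 17 → [3, 3, 3, 10, 15, 15]
Six tails, so the longest non-decreasing subsequence has length 6 (e.g. 3, 3, 6, 13, 15, 17).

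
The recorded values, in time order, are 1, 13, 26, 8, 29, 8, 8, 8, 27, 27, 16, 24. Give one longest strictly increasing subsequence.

1, 13, 26, 29

Patience tails give the LIS length; then backtrack through the dp parents:
1 → extends → [1]
13 → extends → [1, 13]
26 → extends → [1, 13, 26]
8 → replaces 13 → [1, 8, 26]
29 → extends → [1, 8, 26, 29]
8 → already a tail → [1, 8, 26, 29]
8 → already a tail → [1, 8, 26, 29]
8 → already a tail → [1, 8, 26, 29]
27 → replaces 29 → [1, 8, 26, 27]
27 → already a tail → [1, 8, 26, 27]
16 → replaces 26 → [1, 8, 16, 27]
24 → replaces 27 → [1, 8, 16, 24]
Length 4; one witness is 1, 13, 26, 29.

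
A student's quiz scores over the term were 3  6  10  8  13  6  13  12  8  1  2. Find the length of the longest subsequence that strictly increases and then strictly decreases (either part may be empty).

inc[i] = longest strictly increasing subsequence ending at i; dec[i] = longest strictly decreasing subsequence starting at i:
i:      1  2  3  4  5  6  7  8  9 10 11
a[i]:   3  6 10  8 13  6 13 12  8  1  2
inc:    1  2  3  3  4  2  4  4  3  1  2
dec:    2  2  4  3  4  2  4  3  2  1  1
Best peak at i=5 (value 13): inc=4, dec=4, length 4+4−1 = 7.

7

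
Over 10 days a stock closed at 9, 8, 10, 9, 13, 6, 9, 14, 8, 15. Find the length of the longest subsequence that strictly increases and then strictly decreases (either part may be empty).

5

inc[i] = longest strictly increasing subsequence ending at i; dec[i] = longest strictly decreasing subsequence starting at i:
i:      1  2  3  4  5  6  7  8  9 10
a[i]:   9  8 10  9 13  6  9 14  8 15
inc:    1  1  2  2  3  1  2  4  2  5
dec:    3  2  3  2  3  1  2  2  1  1
Best peak at i=5 (value 13): inc=3, dec=3, length 3+3−1 = 5.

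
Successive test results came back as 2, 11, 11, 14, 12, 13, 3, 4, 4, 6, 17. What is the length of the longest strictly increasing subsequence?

5

Let dp[i] be the length of the longest such subsequence ending at index i:
i:      1  2  3  4  5  6  7  8  9 10 11
a[i]:   2 11 11 14 12 13  3  4  4  6 17
dp:     1  2  2  3  3  4  2  3  3  4  5
Maximum dp value is 5.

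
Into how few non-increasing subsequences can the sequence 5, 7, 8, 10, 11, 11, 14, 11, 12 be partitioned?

6

Place each on the leftmost legal pile:
5 → new pile 1 (tops now [5])
7 → new pile 2 (tops now [5, 7])
8 → new pile 3 (tops now [5, 7, 8])
10 → new pile 4 (tops now [5, 7, 8, 10])
11 → new pile 5 (tops now [5, 7, 8, 10, 11])
11 → pile 5 (tops now [5, 7, 8, 10, 11])
14 → new pile 6 (tops now [5, 7, 8, 10, 11, 14])
11 → pile 5 (tops now [5, 7, 8, 10, 11, 14])
12 → pile 6 (tops now [5, 7, 8, 10, 11, 12])
Six piles.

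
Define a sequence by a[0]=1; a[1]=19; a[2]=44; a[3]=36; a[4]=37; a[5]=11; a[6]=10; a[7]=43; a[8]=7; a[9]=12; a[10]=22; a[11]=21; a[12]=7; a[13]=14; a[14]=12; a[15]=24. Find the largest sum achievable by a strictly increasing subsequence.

136

Let S[i] be the best sum of a strictly increasing subsequence ending at i:
i:       0   1   2   3   4   5   6   7   8   9  10  11  12  13  14  15
a[i]:    1  19  44  36  37  11  10  43   7  12  22  21   7  14  12  24
S:       1  20  64  56  93  12  11 136   8  24  46  45   8  38  24  70
Maximum is 136 (e.g. 1 + 19 + 36 + 37 + 43).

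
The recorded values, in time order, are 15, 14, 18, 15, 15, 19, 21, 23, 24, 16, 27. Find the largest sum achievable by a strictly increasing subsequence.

Let S[i] be the best sum of a strictly increasing subsequence ending at i:
i:       1   2   3   4   5   6   7   8   9  10  11
a[i]:   15  14  18  15  15  19  21  23  24  16  27
S:      15  14  33  29  29  52  73  96 120  45 147
Maximum is 147 (e.g. 15 + 18 + 19 + 21 + 23 + 24 + 27).

147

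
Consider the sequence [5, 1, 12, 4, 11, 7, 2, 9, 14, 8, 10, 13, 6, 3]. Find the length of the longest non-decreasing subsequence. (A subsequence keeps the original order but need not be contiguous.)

Let dp[i] be the length of the longest such subsequence ending at index i:
i:      1  2  3  4  5  6  7  8  9 10 11 12 13 14
a[i]:   5  1 12  4 11  7  2  9 14  8 10 13  6  3
dp:     1  1  2  2  3  3  2  4  5  4  5  6  3  3
Maximum dp value is 6.

6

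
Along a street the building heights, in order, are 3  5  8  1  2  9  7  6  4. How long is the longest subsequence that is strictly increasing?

Track the smallest tail for each achievable length (strict):
3 → extends → [3]
5 → extends → [3, 5]
8 → extends → [3, 5, 8]
1 → replaces 3 → [1, 5, 8]
2 → replaces 5 → [1, 2, 8]
9 → extends → [1, 2, 8, 9]
7 → replaces 8 → [1, 2, 7, 9]
6 → replaces 7 → [1, 2, 6, 9]
4 → replaces 6 → [1, 2, 4, 9]
Four tails, so the longest strictly increasing subsequence has length 4 (e.g. 3, 5, 8, 9).

4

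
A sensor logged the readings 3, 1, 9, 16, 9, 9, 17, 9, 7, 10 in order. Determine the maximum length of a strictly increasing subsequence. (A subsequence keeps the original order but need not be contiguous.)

4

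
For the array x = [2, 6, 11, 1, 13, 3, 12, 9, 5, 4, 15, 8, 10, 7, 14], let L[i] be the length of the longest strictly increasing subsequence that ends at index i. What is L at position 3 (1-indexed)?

dp[i] = 1 + max{dp[j] : j<i, x[j]<x[i]} (or 1 if no such j):
i:      1  2  3  4  5  6  7  8  9 10 11 12 13 14 15
x[i]:   2  6 11  1 13  3 12  9  5  4 15  8 10  7 14
dp:     1  2  3  1  4  2  4  3  3  3  5  4  5  4  6
At index 3 the value is 3.

3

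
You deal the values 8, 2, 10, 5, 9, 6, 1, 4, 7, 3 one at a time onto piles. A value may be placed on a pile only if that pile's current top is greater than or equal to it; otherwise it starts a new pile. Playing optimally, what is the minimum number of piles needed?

Place each on the leftmost legal pile:
8 → new pile 1 (tops now [8])
2 → pile 1 (tops now [2])
10 → new pile 2 (tops now [2, 10])
5 → pile 2 (tops now [2, 5])
9 → new pile 3 (tops now [2, 5, 9])
6 → pile 3 (tops now [2, 5, 6])
1 → pile 1 (tops now [1, 5, 6])
4 → pile 2 (tops now [1, 4, 6])
7 → new pile 4 (tops now [1, 4, 6, 7])
3 → pile 2 (tops now [1, 3, 6, 7])
Four piles.

4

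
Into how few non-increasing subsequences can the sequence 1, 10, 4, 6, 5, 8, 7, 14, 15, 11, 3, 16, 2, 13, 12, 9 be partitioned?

7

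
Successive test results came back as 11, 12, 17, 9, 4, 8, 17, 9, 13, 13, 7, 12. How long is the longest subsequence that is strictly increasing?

4

Track the smallest tail for each achievable length (strict):
11 → extends → [11]
12 → extends → [11, 12]
17 → extends → [11, 12, 17]
9 → replaces 11 → [9, 12, 17]
4 → replaces 9 → [4, 12, 17]
8 → replaces 12 → [4, 8, 17]
17 → already a tail → [4, 8, 17]
9 → replaces 17 → [4, 8, 9]
13 → extends → [4, 8, 9, 13]
13 → already a tail → [4, 8, 9, 13]
7 → replaces 8 → [4, 7, 9, 13]
12 → replaces 13 → [4, 7, 9, 12]
Four tails, so the longest strictly increasing subsequence has length 4 (e.g. 4, 8, 9, 13).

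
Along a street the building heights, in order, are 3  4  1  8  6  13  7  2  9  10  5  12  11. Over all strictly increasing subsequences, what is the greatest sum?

51

Let S[i] be the best sum of a strictly increasing subsequence ending at i:
i:      1  2  3  4  5  6  7  8  9 10 11 12 13
a[i]:   3  4  1  8  6 13  7  2  9 10  5 12 11
S:      3  7  1 15 13 28 20  3 29 39 12 51 50
Maximum is 51 (e.g. 3 + 4 + 6 + 7 + 9 + 10 + 12).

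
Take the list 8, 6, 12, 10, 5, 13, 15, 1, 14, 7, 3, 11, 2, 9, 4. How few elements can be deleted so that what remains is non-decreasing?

11

Fewest deletions = n − (longest non-decreasing subsequence).
i:      1  2  3  4  5  6  7  8  9 10 11 12 13 14 15
a[i]:   8  6 12 10  5 13 15  1 14  7  3 11  2  9  4
dp:     1  1  2  2  1  3  4  1  4  2  2  3  2  3  3
max dp = 4, so deletions = 15 − 4 = 11.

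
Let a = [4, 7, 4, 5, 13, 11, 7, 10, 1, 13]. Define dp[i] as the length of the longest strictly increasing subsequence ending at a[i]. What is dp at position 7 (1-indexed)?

dp[i] = 1 + max{dp[j] : j<i, a[j]<a[i]} (or 1 if no such j):
i:      1  2  3  4  5  6  7  8  9 10
a[i]:   4  7  4  5 13 11  7 10  1 13
dp:     1  2  1  2  3  3  3  4  1  5
At index 7 the value is 3.

3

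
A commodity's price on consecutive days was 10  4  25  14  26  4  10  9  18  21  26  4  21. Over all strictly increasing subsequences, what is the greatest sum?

Let S[i] be the best sum of a strictly increasing subsequence ending at i:
i:      1  2  3  4  5  6  7  8  9 10 11 12 13
a[i]:  10  4 25 14 26  4 10  9 18 21 26  4 21
S:     10  4 35 24 61  4 14 13 42 63 89  4 63
Maximum is 89 (e.g. 10 + 14 + 18 + 21 + 26).

89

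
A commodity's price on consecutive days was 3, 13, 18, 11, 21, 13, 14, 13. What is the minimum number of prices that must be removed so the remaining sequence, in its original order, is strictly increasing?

4

Fewest deletions = n − (longest strictly increasing subsequence).
Patience tails:
3 → extends → [3]
13 → extends → [3, 13]
18 → extends → [3, 13, 18]
11 → replaces 13 → [3, 11, 18]
21 → extends → [3, 11, 18, 21]
13 → replaces 18 → [3, 11, 13, 21]
14 → replaces 21 → [3, 11, 13, 14]
13 → already a tail → [3, 11, 13, 14]
Longest strictly increasing subsequence has length 4, so deletions = 8 − 4 = 4.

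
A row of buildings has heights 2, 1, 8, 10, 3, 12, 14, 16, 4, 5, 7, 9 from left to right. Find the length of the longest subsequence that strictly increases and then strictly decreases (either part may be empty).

inc[i] = longest strictly increasing subsequence ending at i; dec[i] = longest strictly decreasing subsequence starting at i:
i:      1  2  3  4  5  6  7  8  9 10 11 12
a[i]:   2  1  8 10  3 12 14 16  4  5  7  9
inc:    1  1  2  3  2  4  5  6  3  4  5  6
dec:    2  1  2  2  1  2  2  2  1  1  1  1
Best peak at i=8 (value 16): inc=6, dec=2, length 6+2−1 = 7.

7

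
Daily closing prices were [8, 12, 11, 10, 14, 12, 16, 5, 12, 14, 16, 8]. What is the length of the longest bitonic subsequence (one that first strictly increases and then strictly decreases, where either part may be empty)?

inc[i] = longest strictly increasing subsequence ending at i; dec[i] = longest strictly decreasing subsequence starting at i:
i:      1  2  3  4  5  6  7  8  9 10 11 12
a[i]:   8 12 11 10 14 12 16  5 12 14 16  8
inc:    1  2  2  2  3  3  4  1  3  4  5  2
dec:    2  4  3  2  3  2  3  1  2  2  2  1
Best peak at i=7 (value 16): inc=4, dec=3, length 4+3−1 = 6.

6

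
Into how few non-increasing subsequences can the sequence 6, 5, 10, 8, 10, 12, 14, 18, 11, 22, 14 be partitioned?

The minimum number of non-increasing subsequences covering a sequence equals the length of its longest strictly increasing subsequence.
LIS length is 7 (e.g. 6, 8, 10, 12, 14, 18, 22), so 7 piles are needed.

7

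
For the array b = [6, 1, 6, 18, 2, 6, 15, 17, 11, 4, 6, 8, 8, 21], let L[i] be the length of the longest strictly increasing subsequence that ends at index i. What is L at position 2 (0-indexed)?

2

dp[i] = 1 + max{dp[j] : j<i, b[j]<b[i]} (or 1 if no such j):
i:      0  1  2  3  4  5  6  7  8  9 10 11 12 13
b[i]:   6  1  6 18  2  6 15 17 11  4  6  8  8 21
dp:     1  1  2  3  2  3  4  5  4  3  4  5  5  6
At index 2 the value is 2.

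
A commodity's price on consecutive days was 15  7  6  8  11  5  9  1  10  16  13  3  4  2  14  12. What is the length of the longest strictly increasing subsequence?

6

Let dp[i] be the length of the longest such subsequence ending at index i:
i:      1  2  3  4  5  6  7  8  9 10 11 12 13 14 15 16
a[i]:  15  7  6  8 11  5  9  1 10 16 13  3  4  2 14 12
dp:     1  1  1  2  3  1  3  1  4  5  5  2  3  2  6  5
Maximum dp value is 6.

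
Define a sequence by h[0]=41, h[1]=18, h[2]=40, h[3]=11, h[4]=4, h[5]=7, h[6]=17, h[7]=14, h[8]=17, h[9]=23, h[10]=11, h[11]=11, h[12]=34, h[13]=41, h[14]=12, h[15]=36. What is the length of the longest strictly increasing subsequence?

7

Let dp[i] be the length of the longest such subsequence ending at index i:
i:      0  1  2  3  4  5  6  7  8  9 10 11 12 13 14 15
h[i]:  41 18 40 11  4  7 17 14 17 23 11 11 34 41 12 36
dp:     1  1  2  1  1  2  3  3  4  5  3  3  6  7  4  7
Maximum dp value is 7.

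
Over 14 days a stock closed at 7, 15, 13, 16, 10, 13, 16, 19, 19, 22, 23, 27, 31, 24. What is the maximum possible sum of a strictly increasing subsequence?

Let S[i] be the best sum of a strictly increasing subsequence ending at i:
i:       1   2   3   4   5   6   7   8   9  10  11  12  13  14
a[i]:    7  15  13  16  10  13  16  19  19  22  23  27  31  24
S:       7  22  20  38  17  30  46  65  65  87 110 137 168 134
Maximum is 168 (e.g. 7 + 10 + 13 + 16 + 19 + 22 + 23 + 27 + 31).

168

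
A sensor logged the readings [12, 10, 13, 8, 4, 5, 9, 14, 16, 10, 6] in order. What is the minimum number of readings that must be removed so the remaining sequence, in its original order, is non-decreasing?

6

Fewest deletions = n − (longest non-decreasing subsequence).
i:      1  2  3  4  5  6  7  8  9 10 11
a[i]:  12 10 13  8  4  5  9 14 16 10  6
dp:     1  1  2  1  1  2  3  4  5  4  3
max dp = 5, so deletions = 11 − 5 = 6.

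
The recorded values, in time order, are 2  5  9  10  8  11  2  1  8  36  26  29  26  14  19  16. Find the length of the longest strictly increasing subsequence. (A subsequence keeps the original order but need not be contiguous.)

Track the smallest tail for each achievable length (strict):
2 → extends → [2]
5 → extends → [2, 5]
9 → extends → [2, 5, 9]
10 → extends → [2, 5, 9, 10]
8 → replaces 9 → [2, 5, 8, 10]
11 → extends → [2, 5, 8, 10, 11]
2 → already a tail → [2, 5, 8, 10, 11]
1 → replaces 2 → [1, 5, 8, 10, 11]
8 → already a tail → [1, 5, 8, 10, 11]
36 → extends → [1, 5, 8, 10, 11, 36]
26 → replaces 36 → [1, 5, 8, 10, 11, 26]
29 → extends → [1, 5, 8, 10, 11, 26, 29]
26 → already a tail → [1, 5, 8, 10, 11, 26, 29]
14 → replaces 26 → [1, 5, 8, 10, 11, 14, 29]
19 → replaces 29 → [1, 5, 8, 10, 11, 14, 19]
16 → replaces 19 → [1, 5, 8, 10, 11, 14, 16]
Seven tails, so the longest strictly increasing subsequence has length 7 (e.g. 2, 5, 9, 10, 11, 26, 29).

7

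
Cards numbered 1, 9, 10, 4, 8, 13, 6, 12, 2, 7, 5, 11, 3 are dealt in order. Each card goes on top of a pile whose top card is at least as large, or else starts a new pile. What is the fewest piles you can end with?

Place each on the leftmost legal pile:
1 → new pile 1 (tops now [1])
9 → new pile 2 (tops now [1, 9])
10 → new pile 3 (tops now [1, 9, 10])
4 → pile 2 (tops now [1, 4, 10])
8 → pile 3 (tops now [1, 4, 8])
13 → new pile 4 (tops now [1, 4, 8, 13])
6 → pile 3 (tops now [1, 4, 6, 13])
12 → pile 4 (tops now [1, 4, 6, 12])
2 → pile 2 (tops now [1, 2, 6, 12])
7 → pile 4 (tops now [1, 2, 6, 7])
5 → pile 3 (tops now [1, 2, 5, 7])
11 → new pile 5 (tops now [1, 2, 5, 7, 11])
3 → pile 3 (tops now [1, 2, 3, 7, 11])
Five piles.

5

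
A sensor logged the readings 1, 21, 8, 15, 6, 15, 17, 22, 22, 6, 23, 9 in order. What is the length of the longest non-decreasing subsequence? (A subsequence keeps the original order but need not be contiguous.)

8

Let dp[i] be the length of the longest such subsequence ending at index i:
i:      1  2  3  4  5  6  7  8  9 10 11 12
a[i]:   1 21  8 15  6 15 17 22 22  6 23  9
dp:     1  2  2  3  2  4  5  6  7  3  8  4
Maximum dp value is 8.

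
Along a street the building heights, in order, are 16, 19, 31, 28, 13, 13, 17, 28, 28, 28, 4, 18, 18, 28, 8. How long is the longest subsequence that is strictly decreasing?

4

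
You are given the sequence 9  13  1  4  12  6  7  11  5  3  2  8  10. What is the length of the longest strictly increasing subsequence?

Let dp[i] be the length of the longest such subsequence ending at index i:
i:      1  2  3  4  5  6  7  8  9 10 11 12 13
a[i]:   9 13  1  4 12  6  7 11  5  3  2  8 10
dp:     1  2  1  2  3  3  4  5  3  2  2  5  6
Maximum dp value is 6.

6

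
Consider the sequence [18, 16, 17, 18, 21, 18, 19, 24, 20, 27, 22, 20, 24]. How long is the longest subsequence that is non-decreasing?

Track the smallest tail for each achievable length (allowing ties):
18 → extends → [18]
16 → replaces 18 → [16]
17 → extends → [16, 17]
18 → extends → [16, 17, 18]
21 → extends → [16, 17, 18, 21]
18 → replaces 21 → [16, 17, 18, 18]
19 → extends → [16, 17, 18, 18, 19]
24 → extends → [16, 17, 18, 18, 19, 24]
20 → replaces 24 → [16, 17, 18, 18, 19, 20]
27 → extends → [16, 17, 18, 18, 19, 20, 27]
22 → replaces 27 → [16, 17, 18, 18, 19, 20, 22]
20 → replaces 22 → [16, 17, 18, 18, 19, 20, 20]
24 → extends → [16, 17, 18, 18, 19, 20, 20, 24]
Eight tails, so the longest non-decreasing subsequence has length 8 (e.g. 16, 17, 18, 18, 19, 20, 22, 24).

8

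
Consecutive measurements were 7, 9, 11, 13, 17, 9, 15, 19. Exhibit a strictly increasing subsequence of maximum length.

Patience tails give the LIS length; then backtrack through the dp parents:
7 → extends → [7]
9 → extends → [7, 9]
11 → extends → [7, 9, 11]
13 → extends → [7, 9, 11, 13]
17 → extends → [7, 9, 11, 13, 17]
9 → already a tail → [7, 9, 11, 13, 17]
15 → replaces 17 → [7, 9, 11, 13, 15]
19 → extends → [7, 9, 11, 13, 15, 19]
Length 6; one witness is 7, 9, 11, 13, 17, 19.

7, 9, 11, 13, 17, 19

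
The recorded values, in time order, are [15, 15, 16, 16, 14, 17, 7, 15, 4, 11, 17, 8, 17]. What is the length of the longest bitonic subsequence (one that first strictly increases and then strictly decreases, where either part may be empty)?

6

inc[i] = longest strictly increasing subsequence ending at i; dec[i] = longest strictly decreasing subsequence starting at i:
i:      1  2  3  4  5  6  7  8  9 10 11 12 13
a[i]:  15 15 16 16 14 17  7 15  4 11 17  8 17
inc:    1  1  2  2  1  3  1  2  1  2  3  2  3
dec:    4  4  4  4  3  4  2  3  1  2  2  1  1
Best peak at i=6 (value 17): inc=3, dec=4, length 3+4−1 = 6.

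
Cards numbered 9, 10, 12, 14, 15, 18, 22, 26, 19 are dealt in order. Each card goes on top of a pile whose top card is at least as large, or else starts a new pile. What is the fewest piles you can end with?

Place each on the leftmost legal pile:
9 → new pile 1 (tops now [9])
10 → new pile 2 (tops now [9, 10])
12 → new pile 3 (tops now [9, 10, 12])
14 → new pile 4 (tops now [9, 10, 12, 14])
15 → new pile 5 (tops now [9, 10, 12, 14, 15])
18 → new pile 6 (tops now [9, 10, 12, 14, 15, 18])
22 → new pile 7 (tops now [9, 10, 12, 14, 15, 18, 22])
26 → new pile 8 (tops now [9, 10, 12, 14, 15, 18, 22, 26])
19 → pile 7 (tops now [9, 10, 12, 14, 15, 18, 19, 26])
Eight piles.

8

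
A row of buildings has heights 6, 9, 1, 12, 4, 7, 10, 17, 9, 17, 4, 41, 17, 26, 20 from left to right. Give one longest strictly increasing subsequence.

1, 4, 7, 10, 17, 41

Patience tails give the LIS length; then backtrack through the dp parents:
6 → extends → [6]
9 → extends → [6, 9]
1 → replaces 6 → [1, 9]
12 → extends → [1, 9, 12]
4 → replaces 9 → [1, 4, 12]
7 → replaces 12 → [1, 4, 7]
10 → extends → [1, 4, 7, 10]
17 → extends → [1, 4, 7, 10, 17]
9 → replaces 10 → [1, 4, 7, 9, 17]
17 → already a tail → [1, 4, 7, 9, 17]
4 → already a tail → [1, 4, 7, 9, 17]
41 → extends → [1, 4, 7, 9, 17, 41]
17 → already a tail → [1, 4, 7, 9, 17, 41]
26 → replaces 41 → [1, 4, 7, 9, 17, 26]
20 → replaces 26 → [1, 4, 7, 9, 17, 20]
Length 6; one witness is 1, 4, 7, 10, 17, 41.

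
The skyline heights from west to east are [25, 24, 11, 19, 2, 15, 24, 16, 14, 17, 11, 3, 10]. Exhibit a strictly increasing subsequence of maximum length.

11, 15, 16, 17

Patience tails give the LIS length; then backtrack through the dp parents:
25 → extends → [25]
24 → replaces 25 → [24]
11 → replaces 24 → [11]
19 → extends → [11, 19]
2 → replaces 11 → [2, 19]
15 → replaces 19 → [2, 15]
24 → extends → [2, 15, 24]
16 → replaces 24 → [2, 15, 16]
14 → replaces 15 → [2, 14, 16]
17 → extends → [2, 14, 16, 17]
11 → replaces 14 → [2, 11, 16, 17]
3 → replaces 11 → [2, 3, 16, 17]
10 → replaces 16 → [2, 3, 10, 17]
Length 4; one witness is 11, 15, 16, 17.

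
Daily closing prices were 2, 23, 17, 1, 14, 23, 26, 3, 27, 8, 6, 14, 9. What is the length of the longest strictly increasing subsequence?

5

Track the smallest tail for each achievable length (strict):
2 → extends → [2]
23 → extends → [2, 23]
17 → replaces 23 → [2, 17]
1 → replaces 2 → [1, 17]
14 → replaces 17 → [1, 14]
23 → extends → [1, 14, 23]
26 → extends → [1, 14, 23, 26]
3 → replaces 14 → [1, 3, 23, 26]
27 → extends → [1, 3, 23, 26, 27]
8 → replaces 23 → [1, 3, 8, 26, 27]
6 → replaces 8 → [1, 3, 6, 26, 27]
14 → replaces 26 → [1, 3, 6, 14, 27]
9 → replaces 14 → [1, 3, 6, 9, 27]
Five tails, so the longest strictly increasing subsequence has length 5 (e.g. 2, 17, 23, 26, 27).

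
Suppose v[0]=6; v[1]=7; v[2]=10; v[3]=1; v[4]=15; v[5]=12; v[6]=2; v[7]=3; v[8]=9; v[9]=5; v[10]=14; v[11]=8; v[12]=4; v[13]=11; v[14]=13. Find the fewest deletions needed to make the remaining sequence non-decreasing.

Fewest deletions = n − (longest non-decreasing subsequence).
Patience tails:
6 → extends → [6]
7 → extends → [6, 7]
10 → extends → [6, 7, 10]
1 → replaces 6 → [1, 7, 10]
15 → extends → [1, 7, 10, 15]
12 → replaces 15 → [1, 7, 10, 12]
2 → replaces 7 → [1, 2, 10, 12]
3 → replaces 10 → [1, 2, 3, 12]
9 → replaces 12 → [1, 2, 3, 9]
5 → replaces 9 → [1, 2, 3, 5]
14 → extends → [1, 2, 3, 5, 14]
8 → replaces 14 → [1, 2, 3, 5, 8]
4 → replaces 5 → [1, 2, 3, 4, 8]
11 → extends → [1, 2, 3, 4, 8, 11]
13 → extends → [1, 2, 3, 4, 8, 11, 13]
Longest non-decreasing subsequence has length 7, so deletions = 15 − 7 = 8.

8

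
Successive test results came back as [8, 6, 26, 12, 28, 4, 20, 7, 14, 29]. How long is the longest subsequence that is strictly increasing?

Track the smallest tail for each achievable length (strict):
8 → extends → [8]
6 → replaces 8 → [6]
26 → extends → [6, 26]
12 → replaces 26 → [6, 12]
28 → extends → [6, 12, 28]
4 → replaces 6 → [4, 12, 28]
20 → replaces 28 → [4, 12, 20]
7 → replaces 12 → [4, 7, 20]
14 → replaces 20 → [4, 7, 14]
29 → extends → [4, 7, 14, 29]
Four tails, so the longest strictly increasing subsequence has length 4 (e.g. 8, 26, 28, 29).

4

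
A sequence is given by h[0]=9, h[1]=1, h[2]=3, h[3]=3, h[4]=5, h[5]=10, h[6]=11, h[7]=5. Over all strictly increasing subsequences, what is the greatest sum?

30

Let S[i] be the best sum of a strictly increasing subsequence ending at i:
i:      0  1  2  3  4  5  6  7
h[i]:   9  1  3  3  5 10 11  5
S:      9  1  4  4  9 19 30  9
Maximum is 30 (e.g. 1 + 3 + 5 + 10 + 11).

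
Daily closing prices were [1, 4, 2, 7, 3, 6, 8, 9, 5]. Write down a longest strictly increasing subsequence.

1, 2, 3, 6, 8, 9

Patience tails give the LIS length; then backtrack through the dp parents:
1 → extends → [1]
4 → extends → [1, 4]
2 → replaces 4 → [1, 2]
7 → extends → [1, 2, 7]
3 → replaces 7 → [1, 2, 3]
6 → extends → [1, 2, 3, 6]
8 → extends → [1, 2, 3, 6, 8]
9 → extends → [1, 2, 3, 6, 8, 9]
5 → replaces 6 → [1, 2, 3, 5, 8, 9]
Length 6; one witness is 1, 2, 3, 6, 8, 9.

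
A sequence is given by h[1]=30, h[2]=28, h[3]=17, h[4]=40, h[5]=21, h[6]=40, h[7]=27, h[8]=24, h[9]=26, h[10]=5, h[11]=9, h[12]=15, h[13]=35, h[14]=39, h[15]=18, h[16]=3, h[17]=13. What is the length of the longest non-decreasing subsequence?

6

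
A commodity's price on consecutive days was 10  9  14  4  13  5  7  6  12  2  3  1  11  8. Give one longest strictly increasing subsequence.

Patience tails give the LIS length; then backtrack through the dp parents:
10 → extends → [10]
9 → replaces 10 → [9]
14 → extends → [9, 14]
4 → replaces 9 → [4, 14]
13 → replaces 14 → [4, 13]
5 → replaces 13 → [4, 5]
7 → extends → [4, 5, 7]
6 → replaces 7 → [4, 5, 6]
12 → extends → [4, 5, 6, 12]
2 → replaces 4 → [2, 5, 6, 12]
3 → replaces 5 → [2, 3, 6, 12]
1 → replaces 2 → [1, 3, 6, 12]
11 → replaces 12 → [1, 3, 6, 11]
8 → replaces 11 → [1, 3, 6, 8]
Length 4; one witness is 4, 5, 7, 12.

4, 5, 7, 12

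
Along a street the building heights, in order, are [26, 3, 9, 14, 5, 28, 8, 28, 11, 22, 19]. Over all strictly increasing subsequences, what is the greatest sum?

Let S[i] be the best sum of a strictly increasing subsequence ending at i:
i:      1  2  3  4  5  6  7  8  9 10 11
a[i]:  26  3  9 14  5 28  8 28 11 22 19
S:     26  3 12 26  8 54 16 54 27 49 46
Maximum is 54 (e.g. 3 + 9 + 14 + 28).

54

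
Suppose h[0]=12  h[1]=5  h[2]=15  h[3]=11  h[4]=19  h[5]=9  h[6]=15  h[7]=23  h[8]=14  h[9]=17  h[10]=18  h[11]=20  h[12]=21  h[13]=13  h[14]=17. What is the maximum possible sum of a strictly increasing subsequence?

107

Let S[i] be the best sum of a strictly increasing subsequence ending at i:
i:       0   1   2   3   4   5   6   7   8   9  10  11  12  13  14
h[i]:   12   5  15  11  19   9  15  23  14  17  18  20  21  13  17
S:      12   5  27  16  46  14  31  69  30  48  66  86 107  29  48
Maximum is 107 (e.g. 5 + 11 + 15 + 17 + 18 + 20 + 21).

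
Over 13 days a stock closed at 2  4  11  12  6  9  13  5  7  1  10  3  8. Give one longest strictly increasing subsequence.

2, 4, 11, 12, 13

Patience tails give the LIS length; then backtrack through the dp parents:
2 → extends → [2]
4 → extends → [2, 4]
11 → extends → [2, 4, 11]
12 → extends → [2, 4, 11, 12]
6 → replaces 11 → [2, 4, 6, 12]
9 → replaces 12 → [2, 4, 6, 9]
13 → extends → [2, 4, 6, 9, 13]
5 → replaces 6 → [2, 4, 5, 9, 13]
7 → replaces 9 → [2, 4, 5, 7, 13]
1 → replaces 2 → [1, 4, 5, 7, 13]
10 → replaces 13 → [1, 4, 5, 7, 10]
3 → replaces 4 → [1, 3, 5, 7, 10]
8 → replaces 10 → [1, 3, 5, 7, 8]
Length 5; one witness is 2, 4, 11, 12, 13.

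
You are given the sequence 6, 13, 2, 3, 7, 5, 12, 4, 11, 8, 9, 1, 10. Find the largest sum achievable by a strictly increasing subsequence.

40

Let S[i] be the best sum of a strictly increasing subsequence ending at i:
i:      1  2  3  4  5  6  7  8  9 10 11 12 13
a[i]:   6 13  2  3  7  5 12  4 11  8  9  1 10
S:      6 19  2  5 13 10 25  9 24 21 30  1 40
Maximum is 40 (e.g. 6 + 7 + 8 + 9 + 10).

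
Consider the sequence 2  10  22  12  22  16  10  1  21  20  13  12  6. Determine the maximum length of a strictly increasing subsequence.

5

Track the smallest tail for each achievable length (strict):
2 → extends → [2]
10 → extends → [2, 10]
22 → extends → [2, 10, 22]
12 → replaces 22 → [2, 10, 12]
22 → extends → [2, 10, 12, 22]
16 → replaces 22 → [2, 10, 12, 16]
10 → already a tail → [2, 10, 12, 16]
1 → replaces 2 → [1, 10, 12, 16]
21 → extends → [1, 10, 12, 16, 21]
20 → replaces 21 → [1, 10, 12, 16, 20]
13 → replaces 16 → [1, 10, 12, 13, 20]
12 → already a tail → [1, 10, 12, 13, 20]
6 → replaces 10 → [1, 6, 12, 13, 20]
Five tails, so the longest strictly increasing subsequence has length 5 (e.g. 2, 10, 12, 16, 21).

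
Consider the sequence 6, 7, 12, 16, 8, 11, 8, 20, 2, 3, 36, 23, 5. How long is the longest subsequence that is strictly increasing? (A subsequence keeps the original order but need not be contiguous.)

6

Track the smallest tail for each achievable length (strict):
6 → extends → [6]
7 → extends → [6, 7]
12 → extends → [6, 7, 12]
16 → extends → [6, 7, 12, 16]
8 → replaces 12 → [6, 7, 8, 16]
11 → replaces 16 → [6, 7, 8, 11]
8 → already a tail → [6, 7, 8, 11]
20 → extends → [6, 7, 8, 11, 20]
2 → replaces 6 → [2, 7, 8, 11, 20]
3 → replaces 7 → [2, 3, 8, 11, 20]
36 → extends → [2, 3, 8, 11, 20, 36]
23 → replaces 36 → [2, 3, 8, 11, 20, 23]
5 → replaces 8 → [2, 3, 5, 11, 20, 23]
Six tails, so the longest strictly increasing subsequence has length 6 (e.g. 6, 7, 12, 16, 20, 36).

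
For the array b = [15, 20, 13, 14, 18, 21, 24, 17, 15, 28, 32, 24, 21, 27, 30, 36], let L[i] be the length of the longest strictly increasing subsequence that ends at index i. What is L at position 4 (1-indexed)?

2

dp[i] = 1 + max{dp[j] : j<i, b[j]<b[i]} (or 1 if no such j):
i:      1  2  3  4  5  6  7  8  9 10 11 12 13 14 15 16
b[i]:  15 20 13 14 18 21 24 17 15 28 32 24 21 27 30 36
dp:     1  2  1  2  3  4  5  3  3  6  7  5  4  6  7  8
At index 4 the value is 2.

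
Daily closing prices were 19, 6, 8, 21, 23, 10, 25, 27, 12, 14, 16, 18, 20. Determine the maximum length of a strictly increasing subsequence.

8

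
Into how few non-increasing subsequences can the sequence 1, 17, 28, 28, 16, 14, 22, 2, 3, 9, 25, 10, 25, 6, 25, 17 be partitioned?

6

Place each on the leftmost legal pile:
1 → new pile 1 (tops now [1])
17 → new pile 2 (tops now [1, 17])
28 → new pile 3 (tops now [1, 17, 28])
28 → pile 3 (tops now [1, 17, 28])
16 → pile 2 (tops now [1, 16, 28])
14 → pile 2 (tops now [1, 14, 28])
22 → pile 3 (tops now [1, 14, 22])
2 → pile 2 (tops now [1, 2, 22])
3 → pile 3 (tops now [1, 2, 3])
9 → new pile 4 (tops now [1, 2, 3, 9])
25 → new pile 5 (tops now [1, 2, 3, 9, 25])
10 → pile 5 (tops now [1, 2, 3, 9, 10])
25 → new pile 6 (tops now [1, 2, 3, 9, 10, 25])
6 → pile 4 (tops now [1, 2, 3, 6, 10, 25])
25 → pile 6 (tops now [1, 2, 3, 6, 10, 25])
17 → pile 6 (tops now [1, 2, 3, 6, 10, 17])
Six piles.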